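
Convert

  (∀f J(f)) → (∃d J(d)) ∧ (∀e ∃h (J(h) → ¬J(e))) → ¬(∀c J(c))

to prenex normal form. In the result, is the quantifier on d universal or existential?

universal

Eliminate → and ↔ using ¬ and ∨.
  ¬(∀f J(f)) ∨ ¬((∃d J(d)) ∧ (∀e ∃h (¬J(h) ∨ ¬J(e)))) ∨ ¬(∀c J(c))
Drive negations inward (¬∀x A ≡ ∃x ¬A, ¬∃x A ≡ ∀x ¬A, De Morgan for ∧/∨):
  (∃f ¬J(f)) ∨ (∀d ¬J(d)) ∨ (∃e ∀h (J(h) ∧ J(e))) ∨ (∃c ¬J(c))
All bound variables are already distinct, so no renaming is needed.
Finally move all quantifiers to the prefix:
  ∃f ∀d ∃e ∀h ∃c (¬J(f) ∨ ¬J(d) ∨ J(h) ∧ J(e) ∨ ¬J(c))
The quantifier ∃d sits under an odd number of negations (counting the antecedent side of each →), so it flips to ∀d.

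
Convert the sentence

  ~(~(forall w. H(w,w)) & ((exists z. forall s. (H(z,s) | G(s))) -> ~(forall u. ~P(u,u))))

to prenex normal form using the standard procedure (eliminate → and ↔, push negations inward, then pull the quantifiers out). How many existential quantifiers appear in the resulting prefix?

1

First replace A → B with ¬A ∨ B.
  ~(~(forall w. H(w,w)) & (~(exists z. forall s. (H(z,s) | G(s))) | ~(forall u. ~P(u,u))))
Drive negations inward (¬∀x A ≡ ∃x ¬A, ¬∃x A ≡ ∀x ¬A, De Morgan for ∧/∨):
  (forall w. H(w,w)) | (exists z. forall s. (H(z,s) | G(s))) & (forall u. ~P(u,u))
Extract every quantifier outward, since the variables are now distinct and don't occur free across branches:
  forall w. exists z. forall s. forall u. (H(w,w) | (H(z,s) | G(s)) & ~P(u,u))
The prefix is forall w exists z forall s forall u: 3 universal, 1 existential.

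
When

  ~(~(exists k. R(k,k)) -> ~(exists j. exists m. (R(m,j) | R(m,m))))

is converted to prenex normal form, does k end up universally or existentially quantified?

Eliminate → and ↔ using ¬ and ∨.
  ~(~~(exists k. R(k,k)) | ~(exists j. exists m. (R(m,j) | R(m,m))))
Drive negations inward (¬∀x A ≡ ∃x ¬A, ¬∃x A ≡ ∀x ¬A, De Morgan for ∧/∨):
  (forall k. ~R(k,k)) & (exists j. exists m. (R(m,j) | R(m,m)))
All bound variables are already distinct, so no renaming is needed.
Finally move all quantifiers to the prefix:
  forall k. exists j. exists m. (~R(k,k) & (R(m,j) | R(m,m)))
The quantifier exists k sits under an odd number of negations (counting the antecedent side of each →), so it flips to forall k.

universal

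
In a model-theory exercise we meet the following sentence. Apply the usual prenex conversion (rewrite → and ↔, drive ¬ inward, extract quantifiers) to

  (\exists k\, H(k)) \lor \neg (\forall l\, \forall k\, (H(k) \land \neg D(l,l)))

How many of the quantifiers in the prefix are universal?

0

Move each ¬ inward, flipping quantifiers it crosses:
  (\exists k\, H(k)) \lor (\exists l\, \exists k\, (\neg H(k) \lor D(l,l)))
Standardize variables apart so no two quantifiers bind the same name: k↦v.
  (\exists k\, H(k)) \lor (\exists l\, \exists v\, (\neg H(v) \lor D(l,l)))
Finally move all quantifiers to the prefix:
  \exists k\, \exists l\, \exists v\, (H(k) \lor \neg H(v) \lor D(l,l))
The prefix is \exists k \exists l \exists v: 0 universal, 3 existential.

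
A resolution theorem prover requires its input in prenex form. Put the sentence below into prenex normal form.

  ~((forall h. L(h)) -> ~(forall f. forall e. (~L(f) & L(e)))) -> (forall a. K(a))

exists h. exists f. exists e. forall a. (~L(h) | L(f) | ~L(e) | K(a))

Rewrite implications/biconditionals: A → B as ¬A ∨ B.
  ~~(~(forall h. L(h)) | ~(forall f. forall e. (~L(f) & L(e)))) | (forall a. K(a))
Push ¬ through the quantifiers and connectives to reach negation normal form:
  (exists h. ~L(h)) | (exists f. exists e. (L(f) | ~L(e))) | (forall a. K(a))
All bound variables are already distinct, so no renaming is needed.
Extract every quantifier outward, since the variables are now distinct and don't occur free across branches:
  exists h. exists f. exists e. forall a. (~L(h) | L(f) | ~L(e) | K(a))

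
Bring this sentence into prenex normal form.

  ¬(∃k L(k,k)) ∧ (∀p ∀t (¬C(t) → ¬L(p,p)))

∀k ∀p ∀t (¬L(k,k) ∧ (C(t) ∨ ¬L(p,p)))

Eliminate → and ↔ using ¬ and ∨.
  ¬(∃k L(k,k)) ∧ (∀p ∀t (¬¬C(t) ∨ ¬L(p,p)))
Drive negations inward (¬∀x A ≡ ∃x ¬A, ¬∃x A ≡ ∀x ¬A, De Morgan for ∧/∨):
  (∀k ¬L(k,k)) ∧ (∀p ∀t (C(t) ∨ ¬L(p,p)))
All bound variables are already distinct, so no renaming is needed.
Extract every quantifier outward, since the variables are now distinct and don't occur free across branches:
  ∀k ∀p ∀t (¬L(k,k) ∧ (C(t) ∨ ¬L(p,p)))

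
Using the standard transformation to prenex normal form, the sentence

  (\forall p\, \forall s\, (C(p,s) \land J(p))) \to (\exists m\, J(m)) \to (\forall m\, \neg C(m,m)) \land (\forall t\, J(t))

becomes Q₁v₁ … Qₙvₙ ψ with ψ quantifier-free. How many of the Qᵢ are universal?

Rewrite implications/biconditionals: A → B as ¬A ∨ B.
  \neg (\forall p\, \forall s\, (C(p,s) \land J(p))) \lor \neg (\exists m\, J(m)) \lor (\forall m\, \neg C(m,m)) \land (\forall t\, J(t))
Push ¬ through the quantifiers and connectives to reach negation normal form:
  (\exists p\, \exists s\, (\neg C(p,s) \lor \neg J(p))) \lor (\forall m\, \neg J(m)) \lor (\forall m\, \neg C(m,m)) \land (\forall t\, J(t))
Rename bound variables to avoid capture: m↦c.
  (\exists p\, \exists s\, (\neg C(p,s) \lor \neg J(p))) \lor (\forall m\, \neg J(m)) \lor (\forall c\, \neg C(c,c)) \land (\forall t\, J(t))
Extract every quantifier outward, since the variables are now distinct and don't occur free across branches:
  \exists p\, \exists s\, \forall m\, \forall c\, \forall t\, (\neg C(p,s) \lor \neg J(p) \lor \neg J(m) \lor \neg C(c,c) \land J(t))
The prefix is \exists p \exists s \forall m \forall c \forall t: 3 universal, 2 existential.

3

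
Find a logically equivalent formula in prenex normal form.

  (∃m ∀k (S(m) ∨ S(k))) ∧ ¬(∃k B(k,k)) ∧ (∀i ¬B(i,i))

∃m ∀k ∀u ∀i ((S(m) ∨ S(k)) ∧ ¬B(u,u) ∧ ¬B(i,i))

Push ¬ through the quantifiers and connectives to reach negation normal form:
  (∃m ∀k (S(m) ∨ S(k))) ∧ (∀k ¬B(k,k)) ∧ (∀i ¬B(i,i))
Standardize variables apart so no two quantifiers bind the same name: k↦u.
  (∃m ∀k (S(m) ∨ S(k))) ∧ (∀u ¬B(u,u)) ∧ (∀i ¬B(i,i))
Finally move all quantifiers to the prefix:
  ∃m ∀k ∀u ∀i ((S(m) ∨ S(k)) ∧ ¬B(u,u) ∧ ¬B(i,i))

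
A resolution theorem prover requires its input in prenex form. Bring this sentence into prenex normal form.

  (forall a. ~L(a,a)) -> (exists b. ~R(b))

exists a. exists b. (L(a,a) | ~R(b))

Eliminate → and ↔ using ¬ and ∨.
  ~(forall a. ~L(a,a)) | (exists b. ~R(b))
Drive negations inward (¬∀x A ≡ ∃x ¬A, ¬∃x A ≡ ∀x ¬A, De Morgan for ∧/∨):
  (exists a. L(a,a)) | (exists b. ~R(b))
All bound variables are already distinct, so no renaming is needed.
Finally move all quantifiers to the prefix:
  exists a. exists b. (L(a,a) | ~R(b))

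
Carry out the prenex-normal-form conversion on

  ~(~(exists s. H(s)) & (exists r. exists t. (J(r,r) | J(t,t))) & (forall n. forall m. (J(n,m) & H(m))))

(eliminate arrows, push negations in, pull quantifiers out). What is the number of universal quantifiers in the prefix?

2

Drive negations inward (¬∀x A ≡ ∃x ¬A, ¬∃x A ≡ ∀x ¬A, De Morgan for ∧/∨):
  (exists s. H(s)) | (forall r. forall t. (~J(r,r) & ~J(t,t))) | (exists n. exists m. (~J(n,m) | ~H(m)))
Finally move all quantifiers to the prefix:
  exists s. forall r. forall t. exists n. exists m. (H(s) | ~J(r,r) & ~J(t,t) | ~J(n,m) | ~H(m))
The prefix is exists s forall r forall t exists n exists m: 2 universal, 3 existential.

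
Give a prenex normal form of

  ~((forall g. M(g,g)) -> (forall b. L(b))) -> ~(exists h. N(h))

exists g. forall b. forall h. (~M(g,g) | L(b) | ~N(h))

First replace A → B with ¬A ∨ B.
  ~~(~(forall g. M(g,g)) | (forall b. L(b))) | ~(exists h. N(h))
Push ¬ through the quantifiers and connectives to reach negation normal form:
  (exists g. ~M(g,g)) | (forall b. L(b)) | (forall h. ~N(h))
All bound variables are already distinct, so no renaming is needed.
Pull the quantifiers to the front (each side's bound variable is not free in the other side):
  exists g. forall b. forall h. (~M(g,g) | L(b) | ~N(h))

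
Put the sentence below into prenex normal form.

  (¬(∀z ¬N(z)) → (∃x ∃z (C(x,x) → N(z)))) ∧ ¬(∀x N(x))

Eliminate → and ↔ using ¬ and ∨.
  (¬¬(∀z ¬N(z)) ∨ (∃x ∃z (¬C(x,x) ∨ N(z)))) ∧ ¬(∀x N(x))
Move each ¬ inward, flipping quantifiers it crosses:
  ((∀z ¬N(z)) ∨ (∃x ∃z (¬C(x,x) ∨ N(z)))) ∧ (∃x ¬N(x))
Standardize variables apart so no two quantifiers bind the same name: z↦w, x↦t.
  ((∀z ¬N(z)) ∨ (∃x ∃w (¬C(x,x) ∨ N(w)))) ∧ (∃t ¬N(t))
Finally move all quantifiers to the prefix:
  ∀z ∃x ∃w ∃t ((¬N(z) ∨ ¬C(x,x) ∨ N(w)) ∧ ¬N(t))

∀z ∃x ∃w ∃t ((¬N(z) ∨ ¬C(x,x) ∨ N(w)) ∧ ¬N(t))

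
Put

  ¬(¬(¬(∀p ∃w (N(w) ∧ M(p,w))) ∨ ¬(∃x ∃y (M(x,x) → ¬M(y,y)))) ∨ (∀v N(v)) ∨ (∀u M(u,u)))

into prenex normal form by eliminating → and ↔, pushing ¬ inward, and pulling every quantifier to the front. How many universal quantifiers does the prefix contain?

3

First replace A → B with ¬A ∨ B.
  ¬(¬(¬(∀p ∃w (N(w) ∧ M(p,w))) ∨ ¬(∃x ∃y (¬M(x,x) ∨ ¬M(y,y)))) ∨ (∀v N(v)) ∨ (∀u M(u,u)))
Move each ¬ inward, flipping quantifiers it crosses:
  ((∃p ∀w (¬N(w) ∨ ¬M(p,w))) ∨ (∀x ∀y (M(x,x) ∧ M(y,y)))) ∧ (∃v ¬N(v)) ∧ (∃u ¬M(u,u))
All bound variables are already distinct, so no renaming is needed.
Finally move all quantifiers to the prefix:
  ∃p ∀w ∀x ∀y ∃v ∃u ((¬N(w) ∨ ¬M(p,w) ∨ M(x,x) ∧ M(y,y)) ∧ ¬N(v) ∧ ¬M(u,u))
The prefix is ∃p ∀w ∀x ∀y ∃v ∃u: 3 universal, 3 existential.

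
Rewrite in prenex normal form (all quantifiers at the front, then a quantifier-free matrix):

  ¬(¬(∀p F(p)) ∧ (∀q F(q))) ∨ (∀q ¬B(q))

Drive negations inward (¬∀x A ≡ ∃x ¬A, ¬∃x A ≡ ∀x ¬A, De Morgan for ∧/∨):
  (∀p F(p)) ∨ (∃q ¬F(q)) ∨ (∀q ¬B(q))
Standardize variables apart so no two quantifiers bind the same name: q↦x1.
  (∀p F(p)) ∨ (∃q ¬F(q)) ∨ (∀x1 ¬B(x1))
Finally move all quantifiers to the prefix:
  ∀p ∃q ∀x1 (F(p) ∨ ¬F(q) ∨ ¬B(x1))

∀p ∃q ∀x1 (F(p) ∨ ¬F(q) ∨ ¬B(x1))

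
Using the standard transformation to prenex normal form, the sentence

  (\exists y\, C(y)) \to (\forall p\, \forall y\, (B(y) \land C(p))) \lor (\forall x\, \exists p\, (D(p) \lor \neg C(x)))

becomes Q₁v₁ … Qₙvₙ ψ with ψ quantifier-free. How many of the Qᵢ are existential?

Rewrite implications/biconditionals: A → B as ¬A ∨ B.
  \neg (\exists y\, C(y)) \lor (\forall p\, \forall y\, (B(y) \land C(p))) \lor (\forall x\, \exists p\, (D(p) \lor \neg C(x)))
Move each ¬ inward, flipping quantifiers it crosses:
  (\forall y\, \neg C(y)) \lor (\forall p\, \forall y\, (B(y) \land C(p))) \lor (\forall x\, \exists p\, (D(p) \lor \neg C(x)))
Standardize variables apart so no two quantifiers bind the same name: y↦q, p↦b.
  (\forall y\, \neg C(y)) \lor (\forall p\, \forall q\, (B(q) \land C(p))) \lor (\forall x\, \exists b\, (D(b) \lor \neg C(x)))
Pull the quantifiers to the front (each side's bound variable is not free in the other side):
  \forall y\, \forall p\, \forall q\, \forall x\, \exists b\, (\neg C(y) \lor B(q) \land C(p) \lor D(b) \lor \neg C(x))
The prefix is \forall y \forall p \forall q \forall x \exists b: 4 universal, 1 existential.

1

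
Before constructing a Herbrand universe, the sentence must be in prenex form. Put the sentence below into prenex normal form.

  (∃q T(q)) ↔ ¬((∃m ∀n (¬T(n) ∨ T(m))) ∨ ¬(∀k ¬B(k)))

Eliminate → and ↔ using ¬ and ∨; A ↔ B as (¬A ∨ B) ∧ (¬B ∨ A).
  (¬(∃q T(q)) ∨ ¬((∃m ∀n (¬T(n) ∨ T(m))) ∨ ¬(∀k ¬B(k)))) ∧ (¬¬((∃m ∀n (¬T(n) ∨ T(m))) ∨ ¬(∀k ¬B(k))) ∨ (∃q T(q)))
Drive negations inward (¬∀x A ≡ ∃x ¬A, ¬∃x A ≡ ∀x ¬A, De Morgan for ∧/∨):
  ((∀q ¬T(q)) ∨ (∀m ∃n (T(n) ∧ ¬T(m))) ∧ (∀k ¬B(k))) ∧ ((∃m ∀n (¬T(n) ∨ T(m))) ∨ (∃k B(k)) ∨ (∃q T(q)))
Rename bound variables to avoid capture: m↦z, n↦p, k↦x1, q↦b.
  ((∀q ¬T(q)) ∨ (∀m ∃n (T(n) ∧ ¬T(m))) ∧ (∀k ¬B(k))) ∧ ((∃z ∀p (¬T(p) ∨ T(z))) ∨ (∃x1 B(x1)) ∨ (∃b T(b)))
Pull the quantifiers to the front (each side's bound variable is not free in the other side):
  ∀q ∀m ∃n ∀k ∃z ∀p ∃x1 ∃b ((¬T(q) ∨ T(n) ∧ ¬T(m) ∧ ¬B(k)) ∧ (¬T(p) ∨ T(z) ∨ B(x1) ∨ T(b)))

∀q ∀m ∃n ∀k ∃z ∀p ∃x1 ∃b ((¬T(q) ∨ T(n) ∧ ¬T(m) ∧ ¬B(k)) ∧ (¬T(p) ∨ T(z) ∨ B(x1) ∨ T(b)))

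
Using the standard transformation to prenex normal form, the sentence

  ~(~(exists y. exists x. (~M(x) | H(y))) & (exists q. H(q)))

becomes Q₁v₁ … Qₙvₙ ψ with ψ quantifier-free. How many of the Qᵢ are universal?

Push ¬ through the quantifiers and connectives to reach negation normal form:
  (exists y. exists x. (~M(x) | H(y))) | (forall q. ~H(q))
All bound variables are already distinct, so no renaming is needed.
Extract every quantifier outward, since the variables are now distinct and don't occur free across branches:
  exists y. exists x. forall q. (~M(x) | H(y) | ~H(q))
The prefix is exists y exists x forall q: 1 universal, 2 existential.

1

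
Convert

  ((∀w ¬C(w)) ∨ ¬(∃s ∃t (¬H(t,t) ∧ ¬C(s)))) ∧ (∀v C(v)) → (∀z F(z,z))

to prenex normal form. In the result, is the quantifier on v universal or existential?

Rewrite implications/biconditionals: A → B as ¬A ∨ B.
  ¬(((∀w ¬C(w)) ∨ ¬(∃s ∃t (¬H(t,t) ∧ ¬C(s)))) ∧ (∀v C(v))) ∨ (∀z F(z,z))
Move each ¬ inward, flipping quantifiers it crosses:
  (∃w C(w)) ∧ (∃s ∃t (¬H(t,t) ∧ ¬C(s))) ∨ (∃v ¬C(v)) ∨ (∀z F(z,z))
All bound variables are already distinct, so no renaming is needed.
Pull the quantifiers to the front (each side's bound variable is not free in the other side):
  ∃w ∃s ∃t ∃v ∀z (C(w) ∧ ¬H(t,t) ∧ ¬C(s) ∨ ¬C(v) ∨ F(z,z))
The quantifier ∀v sits under an odd number of negations (counting the antecedent side of each →), so it flips to ∃v.

existential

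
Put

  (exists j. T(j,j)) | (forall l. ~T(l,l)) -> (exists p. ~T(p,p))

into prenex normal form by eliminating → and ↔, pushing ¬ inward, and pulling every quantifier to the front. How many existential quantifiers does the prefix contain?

2

Rewrite implications/biconditionals: A → B as ¬A ∨ B.
  ~((exists j. T(j,j)) | (forall l. ~T(l,l))) | (exists p. ~T(p,p))
Drive negations inward (¬∀x A ≡ ∃x ¬A, ¬∃x A ≡ ∀x ¬A, De Morgan for ∧/∨):
  (forall j. ~T(j,j)) & (exists l. T(l,l)) | (exists p. ~T(p,p))
All bound variables are already distinct, so no renaming is needed.
Extract every quantifier outward, since the variables are now distinct and don't occur free across branches:
  forall j. exists l. exists p. (~T(j,j) & T(l,l) | ~T(p,p))
The prefix is forall j exists l exists p: 1 universal, 2 existential.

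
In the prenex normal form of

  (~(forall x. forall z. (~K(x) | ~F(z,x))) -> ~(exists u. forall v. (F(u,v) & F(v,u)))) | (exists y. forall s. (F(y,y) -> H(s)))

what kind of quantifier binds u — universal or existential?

Eliminate → and ↔ using ¬ and ∨.
  ~~(forall x. forall z. (~K(x) | ~F(z,x))) | ~(exists u. forall v. (F(u,v) & F(v,u))) | (exists y. forall s. (~F(y,y) | H(s)))
Push ¬ through the quantifiers and connectives to reach negation normal form:
  (forall x. forall z. (~K(x) | ~F(z,x))) | (forall u. exists v. (~F(u,v) | ~F(v,u))) | (exists y. forall s. (~F(y,y) | H(s)))
All bound variables are already distinct, so no renaming is needed.
Pull the quantifiers to the front (each side's bound variable is not free in the other side):
  forall x. forall z. forall u. exists v. exists y. forall s. (~K(x) | ~F(z,x) | ~F(u,v) | ~F(v,u) | ~F(y,y) | H(s))
The quantifier exists u sits under an odd number of negations (counting the antecedent side of each →), so it flips to forall u.

universal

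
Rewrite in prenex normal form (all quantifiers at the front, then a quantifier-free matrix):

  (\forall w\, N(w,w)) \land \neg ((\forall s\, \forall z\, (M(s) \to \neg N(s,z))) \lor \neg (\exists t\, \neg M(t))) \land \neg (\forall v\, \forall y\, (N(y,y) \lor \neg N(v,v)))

Rewrite implications/biconditionals: A → B as ¬A ∨ B.
  (\forall w\, N(w,w)) \land \neg ((\forall s\, \forall z\, (\neg M(s) \lor \neg N(s,z))) \lor \neg (\exists t\, \neg M(t))) \land \neg (\forall v\, \forall y\, (N(y,y) \lor \neg N(v,v)))
Push ¬ through the quantifiers and connectives to reach negation normal form:
  (\forall w\, N(w,w)) \land (\exists s\, \exists z\, (M(s) \land N(s,z))) \land (\exists t\, \neg M(t)) \land (\exists v\, \exists y\, (\neg N(y,y) \land N(v,v)))
All bound variables are already distinct, so no renaming is needed.
Pull the quantifiers to the front (each side's bound variable is not free in the other side):
  \forall w\, \exists s\, \exists z\, \exists t\, \exists v\, \exists y\, (N(w,w) \land M(s) \land N(s,z) \land \neg M(t) \land \neg N(y,y) \land N(v,v))

\forall w\, \exists s\, \exists z\, \exists t\, \exists v\, \exists y\, (N(w,w) \land M(s) \land N(s,z) \land \neg M(t) \land \neg N(y,y) \land N(v,v))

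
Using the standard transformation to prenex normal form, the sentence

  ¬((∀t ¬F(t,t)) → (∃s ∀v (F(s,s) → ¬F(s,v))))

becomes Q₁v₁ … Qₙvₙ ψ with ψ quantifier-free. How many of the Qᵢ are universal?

2

First replace A → B with ¬A ∨ B.
  ¬(¬(∀t ¬F(t,t)) ∨ (∃s ∀v (¬F(s,s) ∨ ¬F(s,v))))
Move each ¬ inward, flipping quantifiers it crosses:
  (∀t ¬F(t,t)) ∧ (∀s ∃v (F(s,s) ∧ F(s,v)))
All bound variables are already distinct, so no renaming is needed.
Finally move all quantifiers to the prefix:
  ∀t ∀s ∃v (¬F(t,t) ∧ F(s,s) ∧ F(s,v))
The prefix is ∀t ∀s ∃v: 2 universal, 1 existential.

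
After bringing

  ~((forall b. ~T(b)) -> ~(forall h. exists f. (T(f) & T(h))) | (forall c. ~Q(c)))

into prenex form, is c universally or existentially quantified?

Rewrite implications/biconditionals: A → B as ¬A ∨ B.
  ~(~(forall b. ~T(b)) | ~(forall h. exists f. (T(f) & T(h))) | (forall c. ~Q(c)))
Move each ¬ inward, flipping quantifiers it crosses:
  (forall b. ~T(b)) & (forall h. exists f. (T(f) & T(h))) & (exists c. Q(c))
All bound variables are already distinct, so no renaming is needed.
Finally move all quantifiers to the prefix:
  forall b. forall h. exists f. exists c. (~T(b) & T(f) & T(h) & Q(c))
The quantifier forall c sits under an odd number of negations (counting the antecedent side of each →), so it flips to exists c.

existential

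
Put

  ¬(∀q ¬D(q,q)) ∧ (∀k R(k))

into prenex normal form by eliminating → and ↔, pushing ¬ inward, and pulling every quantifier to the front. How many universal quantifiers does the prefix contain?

1

Push ¬ through the quantifiers and connectives to reach negation normal form:
  (∃q D(q,q)) ∧ (∀k R(k))
All bound variables are already distinct, so no renaming is needed.
Pull the quantifiers to the front (each side's bound variable is not free in the other side):
  ∃q ∀k (D(q,q) ∧ R(k))
The prefix is ∃q ∀k: 1 universal, 1 existential.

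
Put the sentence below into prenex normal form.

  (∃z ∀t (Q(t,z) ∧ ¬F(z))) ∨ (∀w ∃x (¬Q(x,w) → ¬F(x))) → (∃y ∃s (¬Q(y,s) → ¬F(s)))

∀z ∃t ∃w ∀x ∃y ∃s ((¬Q(t,z) ∨ F(z)) ∧ ¬Q(x,w) ∧ F(x) ∨ Q(y,s) ∨ ¬F(s))

Eliminate → and ↔ using ¬ and ∨.
  ¬((∃z ∀t (Q(t,z) ∧ ¬F(z))) ∨ (∀w ∃x (¬¬Q(x,w) ∨ ¬F(x)))) ∨ (∃y ∃s (¬¬Q(y,s) ∨ ¬F(s)))
Drive negations inward (¬∀x A ≡ ∃x ¬A, ¬∃x A ≡ ∀x ¬A, De Morgan for ∧/∨):
  (∀z ∃t (¬Q(t,z) ∨ F(z))) ∧ (∃w ∀x (¬Q(x,w) ∧ F(x))) ∨ (∃y ∃s (Q(y,s) ∨ ¬F(s)))
All bound variables are already distinct, so no renaming is needed.
Finally move all quantifiers to the prefix:
  ∀z ∃t ∃w ∀x ∃y ∃s ((¬Q(t,z) ∨ F(z)) ∧ ¬Q(x,w) ∧ F(x) ∨ Q(y,s) ∨ ¬F(s))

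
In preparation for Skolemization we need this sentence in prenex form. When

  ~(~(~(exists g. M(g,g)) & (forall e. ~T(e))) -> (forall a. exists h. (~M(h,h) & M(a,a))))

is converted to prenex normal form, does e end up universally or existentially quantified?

existential

Eliminate → and ↔ using ¬ and ∨.
  ~(~~(~(exists g. M(g,g)) & (forall e. ~T(e))) | (forall a. exists h. (~M(h,h) & M(a,a))))
Move each ¬ inward, flipping quantifiers it crosses:
  ((exists g. M(g,g)) | (exists e. T(e))) & (exists a. forall h. (M(h,h) | ~M(a,a)))
All bound variables are already distinct, so no renaming is needed.
Pull the quantifiers to the front (each side's bound variable is not free in the other side):
  exists g. exists e. exists a. forall h. ((M(g,g) | T(e)) & (M(h,h) | ~M(a,a)))
The quantifier forall e sits under an odd number of negations (counting the antecedent side of each →), so it flips to exists e.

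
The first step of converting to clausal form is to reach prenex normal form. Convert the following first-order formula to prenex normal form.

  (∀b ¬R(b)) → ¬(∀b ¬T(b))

Rewrite implications/biconditionals: A → B as ¬A ∨ B.
  ¬(∀b ¬R(b)) ∨ ¬(∀b ¬T(b))
Push ¬ through the quantifiers and connectives to reach negation normal form:
  (∃b R(b)) ∨ (∃b T(b))
Rename bound variables to avoid capture: b↦y1.
  (∃b R(b)) ∨ (∃y1 T(y1))
Pull the quantifiers to the front (each side's bound variable is not free in the other side):
  ∃b ∃y1 (R(b) ∨ T(y1))

∃b ∃y1 (R(b) ∨ T(y1))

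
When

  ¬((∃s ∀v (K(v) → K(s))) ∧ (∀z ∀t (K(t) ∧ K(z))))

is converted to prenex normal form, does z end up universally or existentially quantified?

existential

Eliminate → and ↔ using ¬ and ∨.
  ¬((∃s ∀v (¬K(v) ∨ K(s))) ∧ (∀z ∀t (K(t) ∧ K(z))))
Push ¬ through the quantifiers and connectives to reach negation normal form:
  (∀s ∃v (K(v) ∧ ¬K(s))) ∨ (∃z ∃t (¬K(t) ∨ ¬K(z)))
All bound variables are already distinct, so no renaming is needed.
Pull the quantifiers to the front (each side's bound variable is not free in the other side):
  ∀s ∃v ∃z ∃t (K(v) ∧ ¬K(s) ∨ ¬K(t) ∨ ¬K(z))
The quantifier ∀z sits under an odd number of negations (counting the antecedent side of each →), so it flips to ∃z.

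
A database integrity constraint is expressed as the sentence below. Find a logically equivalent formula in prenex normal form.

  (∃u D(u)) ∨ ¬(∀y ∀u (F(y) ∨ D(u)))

∃u ∃y ∃r (D(u) ∨ ¬F(y) ∧ ¬D(r))

Push ¬ through the quantifiers and connectives to reach negation normal form:
  (∃u D(u)) ∨ (∃y ∃u (¬F(y) ∧ ¬D(u)))
Give each quantifier a distinct variable: u↦r.
  (∃u D(u)) ∨ (∃y ∃r (¬F(y) ∧ ¬D(r)))
Finally move all quantifiers to the prefix:
  ∃u ∃y ∃r (D(u) ∨ ¬F(y) ∧ ¬D(r))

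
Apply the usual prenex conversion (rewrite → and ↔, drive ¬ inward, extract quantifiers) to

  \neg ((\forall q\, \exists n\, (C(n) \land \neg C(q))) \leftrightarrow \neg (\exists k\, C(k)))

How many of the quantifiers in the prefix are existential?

Eliminate → and ↔ using ¬ and ∨; A ↔ B as (¬A ∨ B) ∧ (¬B ∨ A).
  \neg ((\neg (\forall q\, \exists n\, (C(n) \land \neg C(q))) \lor \neg (\exists k\, C(k))) \land (\neg \neg (\exists k\, C(k)) \lor (\forall q\, \exists n\, (C(n) \land \neg C(q)))))
Move each ¬ inward, flipping quantifiers it crosses:
  (\forall q\, \exists n\, (C(n) \land \neg C(q))) \land (\exists k\, C(k)) \lor (\forall k\, \neg C(k)) \land (\exists q\, \forall n\, (\neg C(n) \lor C(q)))
Rename bound variables to avoid capture: k↦y, q↦w, n↦z1.
  (\forall q\, \exists n\, (C(n) \land \neg C(q))) \land (\exists k\, C(k)) \lor (\forall y\, \neg C(y)) \land (\exists w\, \forall z1\, (\neg C(z1) \lor C(w)))
Extract every quantifier outward, since the variables are now distinct and don't occur free across branches:
  \forall q\, \exists n\, \exists k\, \forall y\, \exists w\, \forall z1\, (C(n) \land \neg C(q) \land C(k) \lor \neg C(y) \land (\neg C(z1) \lor C(w)))
The prefix is \forall q \exists n \exists k \forall y \exists w \forall z1: 3 universal, 3 existential.

3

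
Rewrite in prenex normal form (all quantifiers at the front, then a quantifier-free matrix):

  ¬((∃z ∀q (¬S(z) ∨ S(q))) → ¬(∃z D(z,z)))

∃z ∀q ∃r ((¬S(z) ∨ S(q)) ∧ D(r,r))

First replace A → B with ¬A ∨ B.
  ¬(¬(∃z ∀q (¬S(z) ∨ S(q))) ∨ ¬(∃z D(z,z)))
Push ¬ through the quantifiers and connectives to reach negation normal form:
  (∃z ∀q (¬S(z) ∨ S(q))) ∧ (∃z D(z,z))
Rename bound variables to avoid capture: z↦r.
  (∃z ∀q (¬S(z) ∨ S(q))) ∧ (∃r D(r,r))
Extract every quantifier outward, since the variables are now distinct and don't occur free across branches:
  ∃z ∀q ∃r ((¬S(z) ∨ S(q)) ∧ D(r,r))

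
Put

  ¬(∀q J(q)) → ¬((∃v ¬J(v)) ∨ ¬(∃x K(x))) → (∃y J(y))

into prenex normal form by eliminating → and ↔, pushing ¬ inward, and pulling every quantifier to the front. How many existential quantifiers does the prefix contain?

Eliminate → and ↔ using ¬ and ∨.
  ¬¬(∀q J(q)) ∨ ¬¬((∃v ¬J(v)) ∨ ¬(∃x K(x))) ∨ (∃y J(y))
Push ¬ through the quantifiers and connectives to reach negation normal form:
  (∀q J(q)) ∨ (∃v ¬J(v)) ∨ (∀x ¬K(x)) ∨ (∃y J(y))
All bound variables are already distinct, so no renaming is needed.
Pull the quantifiers to the front (each side's bound variable is not free in the other side):
  ∀q ∃v ∀x ∃y (J(q) ∨ ¬J(v) ∨ ¬K(x) ∨ J(y))
The prefix is ∀q ∃v ∀x ∃y: 2 universal, 2 existential.

2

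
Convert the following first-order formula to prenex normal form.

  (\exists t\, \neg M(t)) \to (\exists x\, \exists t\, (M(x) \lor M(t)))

First replace A → B with ¬A ∨ B.
  \neg (\exists t\, \neg M(t)) \lor (\exists x\, \exists t\, (M(x) \lor M(t)))
Drive negations inward (¬∀x A ≡ ∃x ¬A, ¬∃x A ≡ ∀x ¬A, De Morgan for ∧/∨):
  (\forall t\, M(t)) \lor (\exists x\, \exists t\, (M(x) \lor M(t)))
Rename bound variables to avoid capture: t↦u.
  (\forall t\, M(t)) \lor (\exists x\, \exists u\, (M(x) \lor M(u)))
Extract every quantifier outward, since the variables are now distinct and don't occur free across branches:
  \forall t\, \exists x\, \exists u\, (M(t) \lor M(x) \lor M(u))

\forall t\, \exists x\, \exists u\, (M(t) \lor M(x) \lor M(u))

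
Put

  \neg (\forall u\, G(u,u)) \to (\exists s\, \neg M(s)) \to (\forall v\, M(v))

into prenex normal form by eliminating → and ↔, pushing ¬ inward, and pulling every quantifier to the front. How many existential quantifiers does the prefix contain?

0

Eliminate → and ↔ using ¬ and ∨.
  \neg \neg (\forall u\, G(u,u)) \lor \neg (\exists s\, \neg M(s)) \lor (\forall v\, M(v))
Drive negations inward (¬∀x A ≡ ∃x ¬A, ¬∃x A ≡ ∀x ¬A, De Morgan for ∧/∨):
  (\forall u\, G(u,u)) \lor (\forall s\, M(s)) \lor (\forall v\, M(v))
Extract every quantifier outward, since the variables are now distinct and don't occur free across branches:
  \forall u\, \forall s\, \forall v\, (G(u,u) \lor M(s) \lor M(v))
The prefix is \forall u \forall s \forall v: 3 universal, 0 existential.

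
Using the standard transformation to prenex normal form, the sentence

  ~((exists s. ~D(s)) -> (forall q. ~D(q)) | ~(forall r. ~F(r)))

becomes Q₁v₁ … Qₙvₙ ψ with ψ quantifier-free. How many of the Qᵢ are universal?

First replace A → B with ¬A ∨ B.
  ~(~(exists s. ~D(s)) | (forall q. ~D(q)) | ~(forall r. ~F(r)))
Push ¬ through the quantifiers and connectives to reach negation normal form:
  (exists s. ~D(s)) & (exists q. D(q)) & (forall r. ~F(r))
All bound variables are already distinct, so no renaming is needed.
Pull the quantifiers to the front (each side's bound variable is not free in the other side):
  exists s. exists q. forall r. (~D(s) & D(q) & ~F(r))
The prefix is exists s exists q forall r: 1 universal, 2 existential.

1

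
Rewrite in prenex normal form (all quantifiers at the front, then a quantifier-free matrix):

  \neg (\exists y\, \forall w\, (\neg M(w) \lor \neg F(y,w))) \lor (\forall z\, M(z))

Push ¬ through the quantifiers and connectives to reach negation normal form:
  (\forall y\, \exists w\, (M(w) \land F(y,w))) \lor (\forall z\, M(z))
Finally move all quantifiers to the prefix:
  \forall y\, \exists w\, \forall z\, (M(w) \land F(y,w) \lor M(z))

\forall y\, \exists w\, \forall z\, (M(w) \land F(y,w) \lor M(z))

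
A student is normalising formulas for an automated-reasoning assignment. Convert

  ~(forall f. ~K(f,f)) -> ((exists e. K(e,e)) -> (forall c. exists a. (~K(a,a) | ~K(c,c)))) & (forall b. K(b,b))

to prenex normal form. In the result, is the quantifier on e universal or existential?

universal

First replace A → B with ¬A ∨ B.
  ~~(forall f. ~K(f,f)) | (~(exists e. K(e,e)) | (forall c. exists a. (~K(a,a) | ~K(c,c)))) & (forall b. K(b,b))
Move each ¬ inward, flipping quantifiers it crosses:
  (forall f. ~K(f,f)) | ((forall e. ~K(e,e)) | (forall c. exists a. (~K(a,a) | ~K(c,c)))) & (forall b. K(b,b))
All bound variables are already distinct, so no renaming is needed.
Finally move all quantifiers to the prefix:
  forall f. forall e. forall c. exists a. forall b. (~K(f,f) | (~K(e,e) | ~K(a,a) | ~K(c,c)) & K(b,b))
The quantifier exists e sits under an odd number of negations (counting the antecedent side of each →), so it flips to forall e.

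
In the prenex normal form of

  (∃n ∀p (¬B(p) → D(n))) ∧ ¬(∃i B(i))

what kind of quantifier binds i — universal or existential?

universal

First replace A → B with ¬A ∨ B.
  (∃n ∀p (¬¬B(p) ∨ D(n))) ∧ ¬(∃i B(i))
Move each ¬ inward, flipping quantifiers it crosses:
  (∃n ∀p (B(p) ∨ D(n))) ∧ (∀i ¬B(i))
All bound variables are already distinct, so no renaming is needed.
Extract every quantifier outward, since the variables are now distinct and don't occur free across branches:
  ∃n ∀p ∀i ((B(p) ∨ D(n)) ∧ ¬B(i))
The quantifier ∃i sits under an odd number of negations (counting the antecedent side of each →), so it flips to ∀i.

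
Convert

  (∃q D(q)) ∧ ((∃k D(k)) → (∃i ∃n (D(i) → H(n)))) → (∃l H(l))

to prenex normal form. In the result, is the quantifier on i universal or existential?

Eliminate → and ↔ using ¬ and ∨.
  ¬((∃q D(q)) ∧ (¬(∃k D(k)) ∨ (∃i ∃n (¬D(i) ∨ H(n))))) ∨ (∃l H(l))
Drive negations inward (¬∀x A ≡ ∃x ¬A, ¬∃x A ≡ ∀x ¬A, De Morgan for ∧/∨):
  (∀q ¬D(q)) ∨ (∃k D(k)) ∧ (∀i ∀n (D(i) ∧ ¬H(n))) ∨ (∃l H(l))
All bound variables are already distinct, so no renaming is needed.
Extract every quantifier outward, since the variables are now distinct and don't occur free across branches:
  ∀q ∃k ∀i ∀n ∃l (¬D(q) ∨ D(k) ∧ D(i) ∧ ¬H(n) ∨ H(l))
The quantifier ∃i sits under an odd number of negations (counting the antecedent side of each →), so it flips to ∀i.

universal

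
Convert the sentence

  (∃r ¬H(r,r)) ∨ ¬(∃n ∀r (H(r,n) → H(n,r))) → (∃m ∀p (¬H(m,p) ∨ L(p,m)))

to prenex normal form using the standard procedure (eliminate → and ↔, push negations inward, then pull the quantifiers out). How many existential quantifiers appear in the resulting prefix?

First replace A → B with ¬A ∨ B.
  ¬((∃r ¬H(r,r)) ∨ ¬(∃n ∀r (¬H(r,n) ∨ H(n,r)))) ∨ (∃m ∀p (¬H(m,p) ∨ L(p,m)))
Move each ¬ inward, flipping quantifiers it crosses:
  (∀r H(r,r)) ∧ (∃n ∀r (¬H(r,n) ∨ H(n,r))) ∨ (∃m ∀p (¬H(m,p) ∨ L(p,m)))
Rename bound variables to avoid capture: r↦q.
  (∀r H(r,r)) ∧ (∃n ∀q (¬H(q,n) ∨ H(n,q))) ∨ (∃m ∀p (¬H(m,p) ∨ L(p,m)))
Extract every quantifier outward, since the variables are now distinct and don't occur free across branches:
  ∀r ∃n ∀q ∃m ∀p (H(r,r) ∧ (¬H(q,n) ∨ H(n,q)) ∨ ¬H(m,p) ∨ L(p,m))
The prefix is ∀r ∃n ∀q ∃m ∀p: 3 universal, 2 existential.

2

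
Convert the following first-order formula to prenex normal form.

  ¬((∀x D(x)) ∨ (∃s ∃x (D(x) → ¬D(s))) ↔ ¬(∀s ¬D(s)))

∀x ∃s ∃u1 ∀w1 ∃v1 ∃c ∀q ∀b ((D(x) ∨ ¬D(u1) ∨ ¬D(s)) ∧ ¬D(w1) ∨ D(v1) ∧ ¬D(c) ∧ D(b) ∧ D(q))

Rewrite implications/biconditionals: A → B as ¬A ∨ B; A ↔ B as (¬A ∨ B) ∧ (¬B ∨ A).
  ¬((¬((∀x D(x)) ∨ (∃s ∃x (¬D(x) ∨ ¬D(s)))) ∨ ¬(∀s ¬D(s))) ∧ (¬¬(∀s ¬D(s)) ∨ (∀x D(x)) ∨ (∃s ∃x (¬D(x) ∨ ¬D(s)))))
Drive negations inward (¬∀x A ≡ ∃x ¬A, ¬∃x A ≡ ∀x ¬A, De Morgan for ∧/∨):
  ((∀x D(x)) ∨ (∃s ∃x (¬D(x) ∨ ¬D(s)))) ∧ (∀s ¬D(s)) ∨ (∃s D(s)) ∧ (∃x ¬D(x)) ∧ (∀s ∀x (D(x) ∧ D(s)))
Standardize variables apart so no two quantifiers bind the same name: x↦u1, s↦w1, s↦v1, x↦c, s↦q, x↦b.
  ((∀x D(x)) ∨ (∃s ∃u1 (¬D(u1) ∨ ¬D(s)))) ∧ (∀w1 ¬D(w1)) ∨ (∃v1 D(v1)) ∧ (∃c ¬D(c)) ∧ (∀q ∀b (D(b) ∧ D(q)))
Pull the quantifiers to the front (each side's bound variable is not free in the other side):
  ∀x ∃s ∃u1 ∀w1 ∃v1 ∃c ∀q ∀b ((D(x) ∨ ¬D(u1) ∨ ¬D(s)) ∧ ¬D(w1) ∨ D(v1) ∧ ¬D(c) ∧ D(b) ∧ D(q))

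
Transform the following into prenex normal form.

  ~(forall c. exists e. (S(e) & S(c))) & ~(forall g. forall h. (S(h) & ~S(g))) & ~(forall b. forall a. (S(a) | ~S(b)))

exists c. forall e. exists g. exists h. exists b. exists a. ((~S(e) | ~S(c)) & (~S(h) | S(g)) & ~S(a) & S(b))

Move each ¬ inward, flipping quantifiers it crosses:
  (exists c. forall e. (~S(e) | ~S(c))) & (exists g. exists h. (~S(h) | S(g))) & (exists b. exists a. (~S(a) & S(b)))
Finally move all quantifiers to the prefix:
  exists c. forall e. exists g. exists h. exists b. exists a. ((~S(e) | ~S(c)) & (~S(h) | S(g)) & ~S(a) & S(b))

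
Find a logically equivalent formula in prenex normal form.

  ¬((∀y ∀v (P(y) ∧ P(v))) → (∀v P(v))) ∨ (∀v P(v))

Rewrite implications/biconditionals: A → B as ¬A ∨ B.
  ¬(¬(∀y ∀v (P(y) ∧ P(v))) ∨ (∀v P(v))) ∨ (∀v P(v))
Drive negations inward (¬∀x A ≡ ∃x ¬A, ¬∃x A ≡ ∀x ¬A, De Morgan for ∧/∨):
  (∀y ∀v (P(y) ∧ P(v))) ∧ (∃v ¬P(v)) ∨ (∀v P(v))
Rename bound variables to avoid capture: v↦z, v↦w1.
  (∀y ∀v (P(y) ∧ P(v))) ∧ (∃z ¬P(z)) ∨ (∀w1 P(w1))
Pull the quantifiers to the front (each side's bound variable is not free in the other side):
  ∀y ∀v ∃z ∀w1 (P(y) ∧ P(v) ∧ ¬P(z) ∨ P(w1))

∀y ∀v ∃z ∀w1 (P(y) ∧ P(v) ∧ ¬P(z) ∨ P(w1))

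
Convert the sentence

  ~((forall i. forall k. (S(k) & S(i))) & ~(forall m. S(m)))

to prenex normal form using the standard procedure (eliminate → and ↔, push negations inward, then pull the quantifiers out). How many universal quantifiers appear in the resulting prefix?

1

Push ¬ through the quantifiers and connectives to reach negation normal form:
  (exists i. exists k. (~S(k) | ~S(i))) | (forall m. S(m))
Finally move all quantifiers to the prefix:
  exists i. exists k. forall m. (~S(k) | ~S(i) | S(m))
The prefix is exists i exists k forall m: 1 universal, 2 existential.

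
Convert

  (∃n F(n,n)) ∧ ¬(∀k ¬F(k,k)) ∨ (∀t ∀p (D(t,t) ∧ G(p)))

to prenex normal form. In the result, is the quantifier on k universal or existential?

Drive negations inward (¬∀x A ≡ ∃x ¬A, ¬∃x A ≡ ∀x ¬A, De Morgan for ∧/∨):
  (∃n F(n,n)) ∧ (∃k F(k,k)) ∨ (∀t ∀p (D(t,t) ∧ G(p)))
All bound variables are already distinct, so no renaming is needed.
Pull the quantifiers to the front (each side's bound variable is not free in the other side):
  ∃n ∃k ∀t ∀p (F(n,n) ∧ F(k,k) ∨ D(t,t) ∧ G(p))
The quantifier ∀k sits under an odd number of negations, so it flips to ∃k.

existential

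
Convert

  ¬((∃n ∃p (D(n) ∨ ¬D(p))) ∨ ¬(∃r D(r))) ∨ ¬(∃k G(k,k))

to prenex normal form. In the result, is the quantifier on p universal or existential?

universal

Push ¬ through the quantifiers and connectives to reach negation normal form:
  (∀n ∀p (¬D(n) ∧ D(p))) ∧ (∃r D(r)) ∨ (∀k ¬G(k,k))
Pull the quantifiers to the front (each side's bound variable is not free in the other side):
  ∀n ∀p ∃r ∀k (¬D(n) ∧ D(p) ∧ D(r) ∨ ¬G(k,k))
The quantifier ∃p sits under an odd number of negations, so it flips to ∀p.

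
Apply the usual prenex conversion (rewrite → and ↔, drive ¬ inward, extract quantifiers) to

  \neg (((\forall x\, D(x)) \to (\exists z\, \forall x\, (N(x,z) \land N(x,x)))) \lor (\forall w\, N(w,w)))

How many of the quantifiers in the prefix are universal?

2

First replace A → B with ¬A ∨ B.
  \neg (\neg (\forall x\, D(x)) \lor (\exists z\, \forall x\, (N(x,z) \land N(x,x))) \lor (\forall w\, N(w,w)))
Push ¬ through the quantifiers and connectives to reach negation normal form:
  (\forall x\, D(x)) \land (\forall z\, \exists x\, (\neg N(x,z) \lor \neg N(x,x))) \land (\exists w\, \neg N(w,w))
Give each quantifier a distinct variable: x↦p.
  (\forall x\, D(x)) \land (\forall z\, \exists p\, (\neg N(p,z) \lor \neg N(p,p))) \land (\exists w\, \neg N(w,w))
Pull the quantifiers to the front (each side's bound variable is not free in the other side):
  \forall x\, \forall z\, \exists p\, \exists w\, (D(x) \land (\neg N(p,z) \lor \neg N(p,p)) \land \neg N(w,w))
The prefix is \forall x \forall z \exists p \exists w: 2 universal, 2 existential.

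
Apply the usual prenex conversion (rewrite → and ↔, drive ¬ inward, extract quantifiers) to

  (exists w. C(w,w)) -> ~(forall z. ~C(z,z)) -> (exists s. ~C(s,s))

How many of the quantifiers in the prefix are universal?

2

Rewrite implications/biconditionals: A → B as ¬A ∨ B.
  ~(exists w. C(w,w)) | ~~(forall z. ~C(z,z)) | (exists s. ~C(s,s))
Move each ¬ inward, flipping quantifiers it crosses:
  (forall w. ~C(w,w)) | (forall z. ~C(z,z)) | (exists s. ~C(s,s))
Pull the quantifiers to the front (each side's bound variable is not free in the other side):
  forall w. forall z. exists s. (~C(w,w) | ~C(z,z) | ~C(s,s))
The prefix is forall w forall z exists s: 2 universal, 1 existential.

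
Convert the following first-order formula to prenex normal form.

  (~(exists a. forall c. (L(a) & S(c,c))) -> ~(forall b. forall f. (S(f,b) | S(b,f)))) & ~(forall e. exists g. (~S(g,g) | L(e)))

exists a. forall c. exists b. exists f. exists e. forall g. ((L(a) & S(c,c) | ~S(f,b) & ~S(b,f)) & S(g,g) & ~L(e))

Eliminate → and ↔ using ¬ and ∨.
  (~~(exists a. forall c. (L(a) & S(c,c))) | ~(forall b. forall f. (S(f,b) | S(b,f)))) & ~(forall e. exists g. (~S(g,g) | L(e)))
Drive negations inward (¬∀x A ≡ ∃x ¬A, ¬∃x A ≡ ∀x ¬A, De Morgan for ∧/∨):
  ((exists a. forall c. (L(a) & S(c,c))) | (exists b. exists f. (~S(f,b) & ~S(b,f)))) & (exists e. forall g. (S(g,g) & ~L(e)))
All bound variables are already distinct, so no renaming is needed.
Pull the quantifiers to the front (each side's bound variable is not free in the other side):
  exists a. forall c. exists b. exists f. exists e. forall g. ((L(a) & S(c,c) | ~S(f,b) & ~S(b,f)) & S(g,g) & ~L(e))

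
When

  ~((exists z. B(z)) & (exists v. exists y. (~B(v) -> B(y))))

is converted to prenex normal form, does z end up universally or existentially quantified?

Rewrite implications/biconditionals: A → B as ¬A ∨ B.
  ~((exists z. B(z)) & (exists v. exists y. (~~B(v) | B(y))))
Push ¬ through the quantifiers and connectives to reach negation normal form:
  (forall z. ~B(z)) | (forall v. forall y. (~B(v) & ~B(y)))
All bound variables are already distinct, so no renaming is needed.
Pull the quantifiers to the front (each side's bound variable is not free in the other side):
  forall z. forall v. forall y. (~B(z) | ~B(v) & ~B(y))
The quantifier exists z sits under an odd number of negations (counting the antecedent side of each →), so it flips to forall z.

universal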